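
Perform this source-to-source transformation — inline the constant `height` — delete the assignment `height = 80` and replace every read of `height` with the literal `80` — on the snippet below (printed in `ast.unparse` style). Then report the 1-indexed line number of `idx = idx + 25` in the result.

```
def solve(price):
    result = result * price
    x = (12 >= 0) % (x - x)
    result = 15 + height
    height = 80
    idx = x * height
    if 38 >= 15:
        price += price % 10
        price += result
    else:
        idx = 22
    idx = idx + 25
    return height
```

Transformed code:
def solve(price):
    result = result * price
    x = (12 >= 0) % (x - x)
    result = 15 + 80
    idx = x * 80
    if 38 >= 15:
        price += price % 10
        price += result
    else:
        idx = 22
    idx = idx + 25
    return 80

11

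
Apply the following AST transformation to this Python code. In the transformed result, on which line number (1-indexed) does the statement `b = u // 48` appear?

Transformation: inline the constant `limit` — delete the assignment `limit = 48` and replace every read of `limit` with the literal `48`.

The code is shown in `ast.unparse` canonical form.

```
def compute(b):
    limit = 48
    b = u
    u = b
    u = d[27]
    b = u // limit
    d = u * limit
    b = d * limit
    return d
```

5

Transformed code:
def compute(b):
    b = u
    u = b
    u = d[27]
    b = u // 48
    d = u * 48
    b = d * 48
    return d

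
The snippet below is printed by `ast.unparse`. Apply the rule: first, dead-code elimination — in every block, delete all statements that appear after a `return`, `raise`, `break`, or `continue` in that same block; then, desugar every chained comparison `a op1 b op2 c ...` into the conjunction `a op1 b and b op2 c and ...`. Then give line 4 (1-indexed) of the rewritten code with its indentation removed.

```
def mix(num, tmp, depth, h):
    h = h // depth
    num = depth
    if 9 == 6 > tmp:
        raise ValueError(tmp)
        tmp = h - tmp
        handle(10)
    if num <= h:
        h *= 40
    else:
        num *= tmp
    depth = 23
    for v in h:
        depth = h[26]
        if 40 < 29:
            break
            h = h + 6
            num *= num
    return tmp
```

Transformed code:
def mix(num, tmp, depth, h):
    h = h // depth
    num = depth
    if 9 == 6 and 6 > tmp:
        raise ValueError(tmp)
    if num <= h:
        h *= 40
    else:
        num *= tmp
    depth = 23
    for v in h:
        depth = h[26]
        if 40 < 29:
            break
    return tmp

if 9 == 6 and 6 > tmp:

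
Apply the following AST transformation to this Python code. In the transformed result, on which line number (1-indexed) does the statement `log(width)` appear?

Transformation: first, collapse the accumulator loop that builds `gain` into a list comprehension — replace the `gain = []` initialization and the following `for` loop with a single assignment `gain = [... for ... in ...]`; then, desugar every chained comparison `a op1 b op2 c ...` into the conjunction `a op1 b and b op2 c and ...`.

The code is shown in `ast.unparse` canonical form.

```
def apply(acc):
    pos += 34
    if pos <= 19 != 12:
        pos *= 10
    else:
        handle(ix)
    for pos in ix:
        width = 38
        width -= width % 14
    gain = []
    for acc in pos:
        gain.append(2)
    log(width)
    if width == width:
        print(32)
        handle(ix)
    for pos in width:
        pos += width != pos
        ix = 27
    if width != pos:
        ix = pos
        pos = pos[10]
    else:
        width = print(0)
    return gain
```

11

Transformed code:
def apply(acc):
    pos += 34
    if pos <= 19 and 19 != 12:
        pos *= 10
    else:
        handle(ix)
    for pos in ix:
        width = 38
        width -= width % 14
    gain = [2 for acc in pos]
    log(width)
    if width == width:
        print(32)
        handle(ix)
    for pos in width:
        pos += width != pos
        ix = 27
    if width != pos:
        ix = pos
        pos = pos[10]
    else:
        width = print(0)
    return gain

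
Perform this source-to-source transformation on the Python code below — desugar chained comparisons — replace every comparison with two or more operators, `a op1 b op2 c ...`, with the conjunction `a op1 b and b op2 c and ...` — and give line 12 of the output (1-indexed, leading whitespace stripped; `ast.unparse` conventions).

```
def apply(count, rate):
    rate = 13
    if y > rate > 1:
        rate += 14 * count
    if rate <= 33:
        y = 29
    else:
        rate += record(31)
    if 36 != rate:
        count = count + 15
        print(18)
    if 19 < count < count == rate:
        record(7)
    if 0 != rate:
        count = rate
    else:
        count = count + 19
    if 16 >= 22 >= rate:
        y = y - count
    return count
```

Transformed code:
def apply(count, rate):
    rate = 13
    if y > rate and rate > 1:
        rate += 14 * count
    if rate <= 33:
        y = 29
    else:
        rate += record(31)
    if 36 != rate:
        count = count + 15
        print(18)
    if 19 < count and count < count and (count == rate):
        record(7)
    if 0 != rate:
        count = rate
    else:
        count = count + 19
    if 16 >= 22 and 22 >= rate:
        y = y - count
    return count

if 19 < count and count < count and (count == rate):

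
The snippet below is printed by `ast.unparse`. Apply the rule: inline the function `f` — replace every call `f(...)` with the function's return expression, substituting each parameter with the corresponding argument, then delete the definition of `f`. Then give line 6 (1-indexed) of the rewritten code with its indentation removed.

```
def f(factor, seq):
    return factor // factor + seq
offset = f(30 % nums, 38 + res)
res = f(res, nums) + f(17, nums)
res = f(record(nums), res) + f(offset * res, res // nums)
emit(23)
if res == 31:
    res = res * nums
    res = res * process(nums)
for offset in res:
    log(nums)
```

res = res * nums

Transformed code:
offset = 30 % nums // (30 % nums) + (38 + res)
res = res // res + nums + (17 // 17 + nums)
res = record(nums) // record(nums) + res + (offset * res // (offset * res) + res // nums)
emit(23)
if res == 31:
    res = res * nums
    res = res * process(nums)
for offset in res:
    log(nums)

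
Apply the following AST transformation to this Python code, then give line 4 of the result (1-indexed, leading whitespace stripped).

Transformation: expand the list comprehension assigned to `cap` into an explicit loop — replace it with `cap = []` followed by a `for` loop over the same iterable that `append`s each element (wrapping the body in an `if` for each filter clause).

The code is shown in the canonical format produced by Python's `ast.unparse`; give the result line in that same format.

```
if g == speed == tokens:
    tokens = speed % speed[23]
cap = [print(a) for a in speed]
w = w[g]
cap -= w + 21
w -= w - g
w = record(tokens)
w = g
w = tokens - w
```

Transformed code:
if g == speed == tokens:
    tokens = speed % speed[23]
cap = []
for a in speed:
    cap.append(print(a))
w = w[g]
cap -= w + 21
w -= w - g
w = record(tokens)
w = g
w = tokens - w

for a in speed:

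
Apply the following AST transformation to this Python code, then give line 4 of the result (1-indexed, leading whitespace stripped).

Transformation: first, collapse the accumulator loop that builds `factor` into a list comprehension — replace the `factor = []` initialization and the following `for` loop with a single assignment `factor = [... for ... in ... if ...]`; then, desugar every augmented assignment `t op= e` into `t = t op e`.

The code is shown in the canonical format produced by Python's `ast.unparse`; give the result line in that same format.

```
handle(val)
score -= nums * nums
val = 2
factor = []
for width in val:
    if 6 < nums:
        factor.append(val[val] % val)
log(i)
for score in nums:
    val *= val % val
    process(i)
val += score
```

Transformed code:
handle(val)
score = score - nums * nums
val = 2
factor = [val[val] % val for width in val if 6 < nums]
log(i)
for score in nums:
    val = val * (val % val)
    process(i)
val = val + score

factor = [val[val] % val for width in val if 6 < nums]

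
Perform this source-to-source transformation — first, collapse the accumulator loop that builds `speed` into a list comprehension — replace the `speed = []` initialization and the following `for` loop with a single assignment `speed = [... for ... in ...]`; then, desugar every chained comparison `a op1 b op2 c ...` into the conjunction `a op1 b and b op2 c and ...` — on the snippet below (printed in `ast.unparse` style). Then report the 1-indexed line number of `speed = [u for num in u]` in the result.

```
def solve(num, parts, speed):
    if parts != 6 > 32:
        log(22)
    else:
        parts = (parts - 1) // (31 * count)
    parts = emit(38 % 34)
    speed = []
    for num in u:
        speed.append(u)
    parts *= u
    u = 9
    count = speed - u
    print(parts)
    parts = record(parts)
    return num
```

7

Transformed code:
def solve(num, parts, speed):
    if parts != 6 and 6 > 32:
        log(22)
    else:
        parts = (parts - 1) // (31 * count)
    parts = emit(38 % 34)
    speed = [u for num in u]
    parts *= u
    u = 9
    count = speed - u
    print(parts)
    parts = record(parts)
    return num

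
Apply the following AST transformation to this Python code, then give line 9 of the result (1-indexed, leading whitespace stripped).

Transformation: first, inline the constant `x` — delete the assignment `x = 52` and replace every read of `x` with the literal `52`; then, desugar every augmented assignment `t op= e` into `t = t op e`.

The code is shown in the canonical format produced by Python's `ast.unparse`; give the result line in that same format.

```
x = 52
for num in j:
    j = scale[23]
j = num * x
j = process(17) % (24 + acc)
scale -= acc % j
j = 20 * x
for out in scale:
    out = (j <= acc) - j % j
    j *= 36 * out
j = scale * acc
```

Transformed code:
for num in j:
    j = scale[23]
j = num * 52
j = process(17) % (24 + acc)
scale = scale - acc % j
j = 20 * 52
for out in scale:
    out = (j <= acc) - j % j
    j = j * (36 * out)
j = scale * acc

j = j * (36 * out)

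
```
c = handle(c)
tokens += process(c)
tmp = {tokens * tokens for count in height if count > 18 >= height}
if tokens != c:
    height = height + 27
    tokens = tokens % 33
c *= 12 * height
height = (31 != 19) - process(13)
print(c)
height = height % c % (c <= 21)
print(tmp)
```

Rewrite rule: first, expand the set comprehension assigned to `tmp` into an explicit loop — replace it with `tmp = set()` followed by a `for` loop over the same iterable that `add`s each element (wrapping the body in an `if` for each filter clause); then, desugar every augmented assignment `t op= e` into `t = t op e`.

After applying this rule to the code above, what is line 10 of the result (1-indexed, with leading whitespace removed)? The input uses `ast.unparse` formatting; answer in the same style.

Transformed code:
c = handle(c)
tokens = tokens + process(c)
tmp = set()
for count in height:
    if count > 18 >= height:
        tmp.add(tokens * tokens)
if tokens != c:
    height = height + 27
    tokens = tokens % 33
c = c * (12 * height)
height = (31 != 19) - process(13)
print(c)
height = height % c % (c <= 21)
print(tmp)

c = c * (12 * height)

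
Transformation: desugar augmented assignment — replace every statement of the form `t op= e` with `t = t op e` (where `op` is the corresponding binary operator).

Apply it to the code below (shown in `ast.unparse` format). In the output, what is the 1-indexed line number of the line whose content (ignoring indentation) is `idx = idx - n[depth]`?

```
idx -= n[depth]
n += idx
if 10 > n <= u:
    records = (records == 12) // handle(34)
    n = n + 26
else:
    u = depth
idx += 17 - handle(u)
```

1

Transformed code:
idx = idx - n[depth]
n = n + idx
if 10 > n <= u:
    records = (records == 12) // handle(34)
    n = n + 26
else:
    u = depth
idx = idx + (17 - handle(u))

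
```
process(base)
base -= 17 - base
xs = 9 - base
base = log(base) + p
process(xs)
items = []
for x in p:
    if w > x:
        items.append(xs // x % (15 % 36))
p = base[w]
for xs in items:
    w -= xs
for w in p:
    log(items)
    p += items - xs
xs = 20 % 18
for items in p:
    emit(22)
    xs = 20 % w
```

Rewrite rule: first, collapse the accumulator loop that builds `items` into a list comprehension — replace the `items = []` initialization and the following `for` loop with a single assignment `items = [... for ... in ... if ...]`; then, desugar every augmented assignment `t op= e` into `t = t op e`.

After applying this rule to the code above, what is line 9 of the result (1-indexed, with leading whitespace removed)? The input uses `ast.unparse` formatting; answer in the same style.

Transformed code:
process(base)
base = base - (17 - base)
xs = 9 - base
base = log(base) + p
process(xs)
items = [xs // x % (15 % 36) for x in p if w > x]
p = base[w]
for xs in items:
    w = w - xs
for w in p:
    log(items)
    p = p + (items - xs)
xs = 20 % 18
for items in p:
    emit(22)
    xs = 20 % w

w = w - xs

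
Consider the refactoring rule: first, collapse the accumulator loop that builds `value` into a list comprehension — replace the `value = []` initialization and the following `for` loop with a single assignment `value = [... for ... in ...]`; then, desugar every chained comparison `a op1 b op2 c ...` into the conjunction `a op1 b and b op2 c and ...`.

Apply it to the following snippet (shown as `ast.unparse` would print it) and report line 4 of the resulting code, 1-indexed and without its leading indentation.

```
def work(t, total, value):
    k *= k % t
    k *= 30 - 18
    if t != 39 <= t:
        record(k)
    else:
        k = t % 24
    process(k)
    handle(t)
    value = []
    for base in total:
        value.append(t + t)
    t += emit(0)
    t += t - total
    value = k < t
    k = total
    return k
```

if t != 39 and 39 <= t:

Transformed code:
def work(t, total, value):
    k *= k % t
    k *= 30 - 18
    if t != 39 and 39 <= t:
        record(k)
    else:
        k = t % 24
    process(k)
    handle(t)
    value = [t + t for base in total]
    t += emit(0)
    t += t - total
    value = k < t
    k = total
    return k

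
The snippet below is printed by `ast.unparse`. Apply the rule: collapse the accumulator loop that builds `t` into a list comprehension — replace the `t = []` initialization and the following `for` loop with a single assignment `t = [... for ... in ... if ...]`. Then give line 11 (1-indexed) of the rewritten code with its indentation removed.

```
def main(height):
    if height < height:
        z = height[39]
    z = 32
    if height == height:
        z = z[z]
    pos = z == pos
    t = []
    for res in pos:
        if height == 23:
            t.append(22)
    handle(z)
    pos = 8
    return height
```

return height

Transformed code:
def main(height):
    if height < height:
        z = height[39]
    z = 32
    if height == height:
        z = z[z]
    pos = z == pos
    t = [22 for res in pos if height == 23]
    handle(z)
    pos = 8
    return height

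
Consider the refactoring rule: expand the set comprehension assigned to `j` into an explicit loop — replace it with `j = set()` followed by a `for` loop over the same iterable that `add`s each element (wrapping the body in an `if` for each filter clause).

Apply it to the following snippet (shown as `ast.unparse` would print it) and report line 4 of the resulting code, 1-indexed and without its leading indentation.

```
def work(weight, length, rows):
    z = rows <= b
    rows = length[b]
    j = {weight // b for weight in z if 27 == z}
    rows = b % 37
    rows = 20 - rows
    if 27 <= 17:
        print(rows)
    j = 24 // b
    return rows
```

j = set()

Transformed code:
def work(weight, length, rows):
    z = rows <= b
    rows = length[b]
    j = set()
    for weight in z:
        if 27 == z:
            j.add(weight // b)
    rows = b % 37
    rows = 20 - rows
    if 27 <= 17:
        print(rows)
    j = 24 // b
    return rows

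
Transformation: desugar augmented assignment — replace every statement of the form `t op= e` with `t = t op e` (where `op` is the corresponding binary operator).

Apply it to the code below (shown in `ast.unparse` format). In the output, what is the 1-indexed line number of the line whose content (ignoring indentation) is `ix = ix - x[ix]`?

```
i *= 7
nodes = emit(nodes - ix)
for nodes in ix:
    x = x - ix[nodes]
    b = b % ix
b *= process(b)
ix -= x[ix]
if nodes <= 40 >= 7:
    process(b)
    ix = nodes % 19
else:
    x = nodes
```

Transformed code:
i = i * 7
nodes = emit(nodes - ix)
for nodes in ix:
    x = x - ix[nodes]
    b = b % ix
b = b * process(b)
ix = ix - x[ix]
if nodes <= 40 >= 7:
    process(b)
    ix = nodes % 19
else:
    x = nodes

7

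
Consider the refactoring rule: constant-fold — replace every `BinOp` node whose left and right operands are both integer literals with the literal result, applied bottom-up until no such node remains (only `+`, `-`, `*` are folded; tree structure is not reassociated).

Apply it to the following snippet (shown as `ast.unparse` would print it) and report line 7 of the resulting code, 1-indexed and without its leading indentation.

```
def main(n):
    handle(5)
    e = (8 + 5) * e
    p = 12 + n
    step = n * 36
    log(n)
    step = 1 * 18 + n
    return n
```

Transformed code:
def main(n):
    handle(5)
    e = 13 * e
    p = 12 + n
    step = n * 36
    log(n)
    step = 18 + n
    return n

step = 18 + n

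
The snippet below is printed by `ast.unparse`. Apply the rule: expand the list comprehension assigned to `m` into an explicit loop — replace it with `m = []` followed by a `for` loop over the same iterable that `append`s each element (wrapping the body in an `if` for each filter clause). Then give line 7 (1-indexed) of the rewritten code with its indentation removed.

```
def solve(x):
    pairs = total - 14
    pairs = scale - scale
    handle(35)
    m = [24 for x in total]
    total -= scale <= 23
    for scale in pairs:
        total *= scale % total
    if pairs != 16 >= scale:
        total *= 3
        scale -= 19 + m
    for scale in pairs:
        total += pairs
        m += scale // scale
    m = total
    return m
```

Transformed code:
def solve(x):
    pairs = total - 14
    pairs = scale - scale
    handle(35)
    m = []
    for x in total:
        m.append(24)
    total -= scale <= 23
    for scale in pairs:
        total *= scale % total
    if pairs != 16 >= scale:
        total *= 3
        scale -= 19 + m
    for scale in pairs:
        total += pairs
        m += scale // scale
    m = total
    return m

m.append(24)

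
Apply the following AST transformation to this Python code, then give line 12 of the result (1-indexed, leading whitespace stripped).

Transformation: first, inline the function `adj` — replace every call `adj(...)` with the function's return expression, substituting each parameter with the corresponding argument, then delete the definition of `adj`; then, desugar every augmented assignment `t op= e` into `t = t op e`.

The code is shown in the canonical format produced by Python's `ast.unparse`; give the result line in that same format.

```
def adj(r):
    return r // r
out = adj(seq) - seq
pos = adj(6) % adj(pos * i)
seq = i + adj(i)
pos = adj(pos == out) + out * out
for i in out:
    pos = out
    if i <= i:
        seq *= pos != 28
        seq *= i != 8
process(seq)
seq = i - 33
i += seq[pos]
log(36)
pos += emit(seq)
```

i = i + seq[pos]

Transformed code:
out = seq // seq - seq
pos = 6 // 6 % (pos * i // (pos * i))
seq = i + i // i
pos = (pos == out) // (pos == out) + out * out
for i in out:
    pos = out
    if i <= i:
        seq = seq * (pos != 28)
        seq = seq * (i != 8)
process(seq)
seq = i - 33
i = i + seq[pos]
log(36)
pos = pos + emit(seq)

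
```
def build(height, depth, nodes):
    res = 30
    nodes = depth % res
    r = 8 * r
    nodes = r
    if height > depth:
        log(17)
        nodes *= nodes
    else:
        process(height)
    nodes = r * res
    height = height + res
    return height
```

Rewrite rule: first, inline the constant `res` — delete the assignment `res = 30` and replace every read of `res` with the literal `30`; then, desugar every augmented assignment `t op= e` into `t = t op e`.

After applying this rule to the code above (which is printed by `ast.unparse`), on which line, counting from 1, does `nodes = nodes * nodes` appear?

Transformed code:
def build(height, depth, nodes):
    nodes = depth % 30
    r = 8 * r
    nodes = r
    if height > depth:
        log(17)
        nodes = nodes * nodes
    else:
        process(height)
    nodes = r * 30
    height = height + 30
    return height

7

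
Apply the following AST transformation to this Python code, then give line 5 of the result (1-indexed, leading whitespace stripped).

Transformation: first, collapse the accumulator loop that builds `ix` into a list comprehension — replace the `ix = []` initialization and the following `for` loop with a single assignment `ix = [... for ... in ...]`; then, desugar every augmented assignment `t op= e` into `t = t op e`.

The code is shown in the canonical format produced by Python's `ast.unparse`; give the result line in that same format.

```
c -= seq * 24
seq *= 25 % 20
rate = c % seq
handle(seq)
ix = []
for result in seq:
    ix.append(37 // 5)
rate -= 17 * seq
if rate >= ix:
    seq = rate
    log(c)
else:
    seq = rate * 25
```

Transformed code:
c = c - seq * 24
seq = seq * (25 % 20)
rate = c % seq
handle(seq)
ix = [37 // 5 for result in seq]
rate = rate - 17 * seq
if rate >= ix:
    seq = rate
    log(c)
else:
    seq = rate * 25

ix = [37 // 5 for result in seq]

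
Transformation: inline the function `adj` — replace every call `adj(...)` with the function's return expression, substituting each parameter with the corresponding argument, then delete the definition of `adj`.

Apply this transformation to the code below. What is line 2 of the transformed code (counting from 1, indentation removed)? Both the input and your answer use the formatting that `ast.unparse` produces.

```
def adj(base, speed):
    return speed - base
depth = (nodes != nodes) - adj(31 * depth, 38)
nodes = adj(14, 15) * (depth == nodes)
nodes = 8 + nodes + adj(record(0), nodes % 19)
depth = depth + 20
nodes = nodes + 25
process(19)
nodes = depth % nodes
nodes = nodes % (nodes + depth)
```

nodes = (15 - 14) * (depth == nodes)

Transformed code:
depth = (nodes != nodes) - (38 - 31 * depth)
nodes = (15 - 14) * (depth == nodes)
nodes = 8 + nodes + (nodes % 19 - record(0))
depth = depth + 20
nodes = nodes + 25
process(19)
nodes = depth % nodes
nodes = nodes % (nodes + depth)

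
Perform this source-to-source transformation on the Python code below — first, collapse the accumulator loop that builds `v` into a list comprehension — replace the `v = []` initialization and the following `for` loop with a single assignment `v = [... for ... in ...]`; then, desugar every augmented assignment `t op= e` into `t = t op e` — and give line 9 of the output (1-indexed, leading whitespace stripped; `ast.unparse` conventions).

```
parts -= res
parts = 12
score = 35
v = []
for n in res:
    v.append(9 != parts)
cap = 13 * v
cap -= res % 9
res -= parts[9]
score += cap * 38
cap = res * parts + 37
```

Transformed code:
parts = parts - res
parts = 12
score = 35
v = [9 != parts for n in res]
cap = 13 * v
cap = cap - res % 9
res = res - parts[9]
score = score + cap * 38
cap = res * parts + 37

cap = res * parts + 37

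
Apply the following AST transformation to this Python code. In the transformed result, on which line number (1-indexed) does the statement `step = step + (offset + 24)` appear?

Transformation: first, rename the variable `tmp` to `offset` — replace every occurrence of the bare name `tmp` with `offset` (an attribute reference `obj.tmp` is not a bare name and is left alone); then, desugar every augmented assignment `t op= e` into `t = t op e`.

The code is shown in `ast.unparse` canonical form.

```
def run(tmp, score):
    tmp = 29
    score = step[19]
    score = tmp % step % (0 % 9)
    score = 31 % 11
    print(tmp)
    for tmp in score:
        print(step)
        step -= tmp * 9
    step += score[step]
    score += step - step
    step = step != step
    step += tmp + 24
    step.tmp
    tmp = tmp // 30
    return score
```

Transformed code:
def run(offset, score):
    offset = 29
    score = step[19]
    score = offset % step % (0 % 9)
    score = 31 % 11
    print(offset)
    for offset in score:
        print(step)
        step = step - offset * 9
    step = step + score[step]
    score = score + (step - step)
    step = step != step
    step = step + (offset + 24)
    step.tmp
    offset = offset // 30
    return score

13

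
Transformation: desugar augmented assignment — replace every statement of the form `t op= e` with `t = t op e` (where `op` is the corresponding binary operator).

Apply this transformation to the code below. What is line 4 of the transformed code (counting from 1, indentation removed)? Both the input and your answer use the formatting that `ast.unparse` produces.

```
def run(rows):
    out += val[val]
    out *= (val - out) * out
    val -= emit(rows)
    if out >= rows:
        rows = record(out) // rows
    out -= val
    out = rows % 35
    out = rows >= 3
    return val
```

val = val - emit(rows)

Transformed code:
def run(rows):
    out = out + val[val]
    out = out * ((val - out) * out)
    val = val - emit(rows)
    if out >= rows:
        rows = record(out) // rows
    out = out - val
    out = rows % 35
    out = rows >= 3
    return val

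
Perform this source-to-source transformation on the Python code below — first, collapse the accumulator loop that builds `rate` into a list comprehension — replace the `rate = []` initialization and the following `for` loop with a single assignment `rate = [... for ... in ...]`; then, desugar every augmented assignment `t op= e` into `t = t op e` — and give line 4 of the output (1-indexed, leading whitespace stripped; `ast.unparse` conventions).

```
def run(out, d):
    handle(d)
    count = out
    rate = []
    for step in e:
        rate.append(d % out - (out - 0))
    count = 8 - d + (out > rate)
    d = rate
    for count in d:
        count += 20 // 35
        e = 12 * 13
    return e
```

Transformed code:
def run(out, d):
    handle(d)
    count = out
    rate = [d % out - (out - 0) for step in e]
    count = 8 - d + (out > rate)
    d = rate
    for count in d:
        count = count + 20 // 35
        e = 12 * 13
    return e

rate = [d % out - (out - 0) for step in e]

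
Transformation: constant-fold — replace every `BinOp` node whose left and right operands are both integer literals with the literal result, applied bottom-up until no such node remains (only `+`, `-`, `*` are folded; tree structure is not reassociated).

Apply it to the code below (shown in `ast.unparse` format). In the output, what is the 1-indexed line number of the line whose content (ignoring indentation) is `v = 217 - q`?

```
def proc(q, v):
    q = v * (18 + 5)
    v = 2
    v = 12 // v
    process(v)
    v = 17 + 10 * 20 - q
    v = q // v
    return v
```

Transformed code:
def proc(q, v):
    q = v * 23
    v = 2
    v = 12 // v
    process(v)
    v = 217 - q
    v = q // v
    return v

6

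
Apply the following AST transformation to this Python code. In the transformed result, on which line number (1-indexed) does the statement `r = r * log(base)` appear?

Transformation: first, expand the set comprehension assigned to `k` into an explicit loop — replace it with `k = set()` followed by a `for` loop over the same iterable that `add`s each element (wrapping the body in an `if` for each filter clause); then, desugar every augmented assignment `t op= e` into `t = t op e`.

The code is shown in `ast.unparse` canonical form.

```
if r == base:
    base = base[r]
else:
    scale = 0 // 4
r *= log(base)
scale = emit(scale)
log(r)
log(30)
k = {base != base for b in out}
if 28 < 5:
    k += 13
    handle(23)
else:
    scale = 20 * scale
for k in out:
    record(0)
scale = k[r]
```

Transformed code:
if r == base:
    base = base[r]
else:
    scale = 0 // 4
r = r * log(base)
scale = emit(scale)
log(r)
log(30)
k = set()
for b in out:
    k.add(base != base)
if 28 < 5:
    k = k + 13
    handle(23)
else:
    scale = 20 * scale
for k in out:
    record(0)
scale = k[r]

5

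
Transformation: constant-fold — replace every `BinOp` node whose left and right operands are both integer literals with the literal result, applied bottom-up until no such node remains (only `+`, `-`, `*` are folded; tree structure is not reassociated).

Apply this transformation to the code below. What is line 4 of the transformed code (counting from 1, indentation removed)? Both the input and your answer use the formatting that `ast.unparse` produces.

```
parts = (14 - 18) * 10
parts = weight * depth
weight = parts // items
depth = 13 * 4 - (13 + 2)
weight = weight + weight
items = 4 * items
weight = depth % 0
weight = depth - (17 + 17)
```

Transformed code:
parts = -40
parts = weight * depth
weight = parts // items
depth = 37
weight = weight + weight
items = 4 * items
weight = depth % 0
weight = depth - 34

depth = 37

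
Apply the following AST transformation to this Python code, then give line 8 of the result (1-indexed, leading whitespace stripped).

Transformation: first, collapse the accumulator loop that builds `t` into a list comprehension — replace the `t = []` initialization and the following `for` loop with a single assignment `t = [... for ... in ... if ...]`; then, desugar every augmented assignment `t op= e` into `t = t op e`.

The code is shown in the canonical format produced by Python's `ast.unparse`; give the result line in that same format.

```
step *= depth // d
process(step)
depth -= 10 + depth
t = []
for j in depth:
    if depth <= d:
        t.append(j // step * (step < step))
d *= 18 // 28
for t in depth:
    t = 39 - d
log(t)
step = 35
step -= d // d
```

Transformed code:
step = step * (depth // d)
process(step)
depth = depth - (10 + depth)
t = [j // step * (step < step) for j in depth if depth <= d]
d = d * (18 // 28)
for t in depth:
    t = 39 - d
log(t)
step = 35
step = step - d // d

log(t)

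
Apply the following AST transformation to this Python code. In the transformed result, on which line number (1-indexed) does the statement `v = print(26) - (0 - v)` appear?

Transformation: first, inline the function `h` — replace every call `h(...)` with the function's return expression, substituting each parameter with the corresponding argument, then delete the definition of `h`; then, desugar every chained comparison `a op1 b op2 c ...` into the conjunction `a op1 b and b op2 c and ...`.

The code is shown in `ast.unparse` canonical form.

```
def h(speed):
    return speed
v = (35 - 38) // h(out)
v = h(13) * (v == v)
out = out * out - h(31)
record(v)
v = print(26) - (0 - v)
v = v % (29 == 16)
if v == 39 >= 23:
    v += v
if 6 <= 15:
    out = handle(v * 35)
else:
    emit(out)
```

5

Transformed code:
v = (35 - 38) // out
v = 13 * (v == v)
out = out * out - 31
record(v)
v = print(26) - (0 - v)
v = v % (29 == 16)
if v == 39 and 39 >= 23:
    v += v
if 6 <= 15:
    out = handle(v * 35)
else:
    emit(out)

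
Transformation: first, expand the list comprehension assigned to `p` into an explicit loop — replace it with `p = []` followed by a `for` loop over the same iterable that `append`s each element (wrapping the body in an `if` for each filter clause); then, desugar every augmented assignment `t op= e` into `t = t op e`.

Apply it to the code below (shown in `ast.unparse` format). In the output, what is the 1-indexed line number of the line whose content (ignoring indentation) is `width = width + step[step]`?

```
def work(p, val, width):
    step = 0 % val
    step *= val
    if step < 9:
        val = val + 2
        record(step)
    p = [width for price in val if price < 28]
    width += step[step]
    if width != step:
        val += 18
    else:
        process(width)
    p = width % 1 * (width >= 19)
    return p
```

11

Transformed code:
def work(p, val, width):
    step = 0 % val
    step = step * val
    if step < 9:
        val = val + 2
        record(step)
    p = []
    for price in val:
        if price < 28:
            p.append(width)
    width = width + step[step]
    if width != step:
        val = val + 18
    else:
        process(width)
    p = width % 1 * (width >= 19)
    return p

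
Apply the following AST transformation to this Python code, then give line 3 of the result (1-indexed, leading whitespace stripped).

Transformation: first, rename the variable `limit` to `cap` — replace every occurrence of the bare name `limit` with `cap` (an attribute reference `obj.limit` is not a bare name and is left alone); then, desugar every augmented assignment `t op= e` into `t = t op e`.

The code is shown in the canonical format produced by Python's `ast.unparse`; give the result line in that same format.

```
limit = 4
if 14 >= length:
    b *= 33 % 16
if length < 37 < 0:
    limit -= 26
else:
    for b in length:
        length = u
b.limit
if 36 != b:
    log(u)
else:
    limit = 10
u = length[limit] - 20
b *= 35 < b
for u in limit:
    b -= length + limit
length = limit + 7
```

b = b * (33 % 16)

Transformed code:
cap = 4
if 14 >= length:
    b = b * (33 % 16)
if length < 37 < 0:
    cap = cap - 26
else:
    for b in length:
        length = u
b.limit
if 36 != b:
    log(u)
else:
    cap = 10
u = length[cap] - 20
b = b * (35 < b)
for u in cap:
    b = b - (length + cap)
length = cap + 7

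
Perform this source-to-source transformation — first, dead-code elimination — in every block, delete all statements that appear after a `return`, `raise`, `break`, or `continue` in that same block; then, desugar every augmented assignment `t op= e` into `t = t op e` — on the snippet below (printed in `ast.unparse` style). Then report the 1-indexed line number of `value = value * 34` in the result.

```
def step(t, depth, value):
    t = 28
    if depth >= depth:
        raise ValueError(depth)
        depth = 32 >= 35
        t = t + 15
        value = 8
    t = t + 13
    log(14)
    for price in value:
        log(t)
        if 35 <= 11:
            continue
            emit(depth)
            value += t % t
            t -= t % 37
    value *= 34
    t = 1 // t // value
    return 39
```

Transformed code:
def step(t, depth, value):
    t = 28
    if depth >= depth:
        raise ValueError(depth)
    t = t + 13
    log(14)
    for price in value:
        log(t)
        if 35 <= 11:
            continue
    value = value * 34
    t = 1 // t // value
    return 39

11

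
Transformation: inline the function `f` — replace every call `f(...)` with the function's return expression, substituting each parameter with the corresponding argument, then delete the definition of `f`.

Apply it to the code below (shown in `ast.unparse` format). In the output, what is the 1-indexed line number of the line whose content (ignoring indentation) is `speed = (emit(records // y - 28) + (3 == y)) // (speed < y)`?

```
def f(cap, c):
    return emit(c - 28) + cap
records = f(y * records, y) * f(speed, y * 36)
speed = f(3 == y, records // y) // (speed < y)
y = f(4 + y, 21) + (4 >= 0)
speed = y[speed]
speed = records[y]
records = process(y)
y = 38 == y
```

Transformed code:
records = (emit(y - 28) + y * records) * (emit(y * 36 - 28) + speed)
speed = (emit(records // y - 28) + (3 == y)) // (speed < y)
y = emit(21 - 28) + (4 + y) + (4 >= 0)
speed = y[speed]
speed = records[y]
records = process(y)
y = 38 == y

2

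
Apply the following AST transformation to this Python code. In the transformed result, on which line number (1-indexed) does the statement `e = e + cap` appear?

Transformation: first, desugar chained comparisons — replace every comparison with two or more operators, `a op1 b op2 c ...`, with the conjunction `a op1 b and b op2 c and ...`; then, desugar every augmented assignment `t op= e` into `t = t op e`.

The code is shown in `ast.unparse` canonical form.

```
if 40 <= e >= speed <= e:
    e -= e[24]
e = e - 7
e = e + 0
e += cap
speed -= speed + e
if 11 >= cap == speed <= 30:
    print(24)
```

5

Transformed code:
if 40 <= e and e >= speed and (speed <= e):
    e = e - e[24]
e = e - 7
e = e + 0
e = e + cap
speed = speed - (speed + e)
if 11 >= cap and cap == speed and (speed <= 30):
    print(24)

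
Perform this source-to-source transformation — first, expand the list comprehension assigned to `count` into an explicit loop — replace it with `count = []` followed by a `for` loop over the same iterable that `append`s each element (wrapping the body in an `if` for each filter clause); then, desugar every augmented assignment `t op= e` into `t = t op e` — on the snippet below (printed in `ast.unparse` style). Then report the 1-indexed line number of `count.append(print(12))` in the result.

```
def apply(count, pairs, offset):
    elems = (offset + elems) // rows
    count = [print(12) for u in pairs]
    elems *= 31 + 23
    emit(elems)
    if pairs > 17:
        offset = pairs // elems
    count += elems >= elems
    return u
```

Transformed code:
def apply(count, pairs, offset):
    elems = (offset + elems) // rows
    count = []
    for u in pairs:
        count.append(print(12))
    elems = elems * (31 + 23)
    emit(elems)
    if pairs > 17:
        offset = pairs // elems
    count = count + (elems >= elems)
    return u

5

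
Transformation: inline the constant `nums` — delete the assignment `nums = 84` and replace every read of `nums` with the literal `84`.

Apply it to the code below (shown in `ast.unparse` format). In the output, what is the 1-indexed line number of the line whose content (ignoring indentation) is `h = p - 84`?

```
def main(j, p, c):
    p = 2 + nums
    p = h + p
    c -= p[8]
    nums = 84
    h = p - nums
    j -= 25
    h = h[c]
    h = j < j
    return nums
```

Transformed code:
def main(j, p, c):
    p = 2 + 84
    p = h + p
    c -= p[8]
    h = p - 84
    j -= 25
    h = h[c]
    h = j < j
    return 84

5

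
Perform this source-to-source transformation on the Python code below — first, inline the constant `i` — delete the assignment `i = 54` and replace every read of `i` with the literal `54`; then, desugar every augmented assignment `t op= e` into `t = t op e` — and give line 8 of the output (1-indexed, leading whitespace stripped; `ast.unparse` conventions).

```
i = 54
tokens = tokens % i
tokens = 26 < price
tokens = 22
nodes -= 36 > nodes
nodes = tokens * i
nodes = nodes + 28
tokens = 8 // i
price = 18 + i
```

price = 18 + 54

Transformed code:
tokens = tokens % 54
tokens = 26 < price
tokens = 22
nodes = nodes - (36 > nodes)
nodes = tokens * 54
nodes = nodes + 28
tokens = 8 // 54
price = 18 + 54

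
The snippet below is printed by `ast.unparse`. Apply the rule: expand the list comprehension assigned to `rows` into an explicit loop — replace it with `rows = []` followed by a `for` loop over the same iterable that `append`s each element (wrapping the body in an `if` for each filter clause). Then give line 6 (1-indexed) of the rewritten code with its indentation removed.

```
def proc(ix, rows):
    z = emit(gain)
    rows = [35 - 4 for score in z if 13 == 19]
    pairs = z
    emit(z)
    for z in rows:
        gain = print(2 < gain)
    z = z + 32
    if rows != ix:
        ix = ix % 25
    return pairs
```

rows.append(35 - 4)

Transformed code:
def proc(ix, rows):
    z = emit(gain)
    rows = []
    for score in z:
        if 13 == 19:
            rows.append(35 - 4)
    pairs = z
    emit(z)
    for z in rows:
        gain = print(2 < gain)
    z = z + 32
    if rows != ix:
        ix = ix % 25
    return pairs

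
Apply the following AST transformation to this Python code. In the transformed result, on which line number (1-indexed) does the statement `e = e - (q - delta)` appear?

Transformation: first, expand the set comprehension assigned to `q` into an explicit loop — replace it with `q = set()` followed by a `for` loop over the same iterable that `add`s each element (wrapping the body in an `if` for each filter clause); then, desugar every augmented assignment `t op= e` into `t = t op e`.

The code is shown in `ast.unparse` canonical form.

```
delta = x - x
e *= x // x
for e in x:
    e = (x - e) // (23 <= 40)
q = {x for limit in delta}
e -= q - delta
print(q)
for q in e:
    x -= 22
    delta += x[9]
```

8

Transformed code:
delta = x - x
e = e * (x // x)
for e in x:
    e = (x - e) // (23 <= 40)
q = set()
for limit in delta:
    q.add(x)
e = e - (q - delta)
print(q)
for q in e:
    x = x - 22
    delta = delta + x[9]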